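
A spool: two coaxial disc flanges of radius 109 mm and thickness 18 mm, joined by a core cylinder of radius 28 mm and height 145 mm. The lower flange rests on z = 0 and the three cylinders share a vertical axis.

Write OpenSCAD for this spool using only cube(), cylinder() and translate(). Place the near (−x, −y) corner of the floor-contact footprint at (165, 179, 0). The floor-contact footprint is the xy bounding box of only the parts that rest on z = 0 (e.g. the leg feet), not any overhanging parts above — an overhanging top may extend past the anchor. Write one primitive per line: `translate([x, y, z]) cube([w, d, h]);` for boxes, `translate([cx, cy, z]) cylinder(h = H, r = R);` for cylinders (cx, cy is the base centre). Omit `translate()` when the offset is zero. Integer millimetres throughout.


translate([274, 288, 0]) cylinder(h = 18, r = 109);
translate([274, 288, 18]) cylinder(h = 145, r = 28);
translate([274, 288, 163]) cylinder(h = 18, r = 109);


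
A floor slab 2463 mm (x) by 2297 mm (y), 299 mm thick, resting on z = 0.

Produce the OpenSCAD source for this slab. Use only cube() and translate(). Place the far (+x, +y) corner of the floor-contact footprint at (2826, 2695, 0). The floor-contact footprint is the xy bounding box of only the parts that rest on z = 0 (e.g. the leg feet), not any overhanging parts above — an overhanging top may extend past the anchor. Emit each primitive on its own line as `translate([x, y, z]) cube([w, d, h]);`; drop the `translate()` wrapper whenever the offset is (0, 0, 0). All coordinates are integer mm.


translate([363, 398, 0]) cube([2463, 2297, 299]);


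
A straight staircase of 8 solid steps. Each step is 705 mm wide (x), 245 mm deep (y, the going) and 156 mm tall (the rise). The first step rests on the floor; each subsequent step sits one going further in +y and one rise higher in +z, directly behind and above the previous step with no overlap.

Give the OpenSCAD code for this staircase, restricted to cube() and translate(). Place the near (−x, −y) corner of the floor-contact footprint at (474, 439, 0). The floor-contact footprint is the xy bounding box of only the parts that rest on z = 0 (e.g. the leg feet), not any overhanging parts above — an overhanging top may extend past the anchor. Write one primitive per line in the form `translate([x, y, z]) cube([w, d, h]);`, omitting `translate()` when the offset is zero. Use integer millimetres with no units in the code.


translate([474, 439, 0]) cube([705, 245, 156]);
translate([474, 684, 156]) cube([705, 245, 156]);
translate([474, 929, 312]) cube([705, 245, 156]);
translate([474, 1174, 468]) cube([705, 245, 156]);
translate([474, 1419, 624]) cube([705, 245, 156]);
translate([474, 1664, 780]) cube([705, 245, 156]);
translate([474, 1909, 936]) cube([705, 245, 156]);
translate([474, 2154, 1092]) cube([705, 245, 156]);


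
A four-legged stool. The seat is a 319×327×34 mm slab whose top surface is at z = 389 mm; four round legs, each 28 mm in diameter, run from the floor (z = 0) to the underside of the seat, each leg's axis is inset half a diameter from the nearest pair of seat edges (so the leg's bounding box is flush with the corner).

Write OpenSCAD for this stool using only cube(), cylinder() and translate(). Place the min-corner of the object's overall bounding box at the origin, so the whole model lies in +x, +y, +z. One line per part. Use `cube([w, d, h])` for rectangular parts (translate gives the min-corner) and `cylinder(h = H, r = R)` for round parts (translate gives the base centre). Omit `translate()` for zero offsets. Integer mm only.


translate([0, 0, 355]) cube([319, 327, 34]);
translate([14, 14, 0]) cylinder(h = 355, r = 14);
translate([305, 14, 0]) cylinder(h = 355, r = 14);
translate([14, 313, 0]) cylinder(h = 355, r = 14);
translate([305, 313, 0]) cylinder(h = 355, r = 14);


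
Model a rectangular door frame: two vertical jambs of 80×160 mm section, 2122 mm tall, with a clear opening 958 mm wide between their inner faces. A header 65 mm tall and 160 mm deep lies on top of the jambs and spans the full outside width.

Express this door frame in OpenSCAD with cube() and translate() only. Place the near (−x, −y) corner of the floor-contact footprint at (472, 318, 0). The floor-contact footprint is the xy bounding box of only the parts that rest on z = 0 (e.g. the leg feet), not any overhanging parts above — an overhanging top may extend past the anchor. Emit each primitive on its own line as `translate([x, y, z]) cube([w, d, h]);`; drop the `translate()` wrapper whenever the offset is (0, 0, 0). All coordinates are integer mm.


translate([472, 318, 0]) cube([80, 160, 2122]);
translate([1510, 318, 0]) cube([80, 160, 2122]);
translate([472, 318, 2122]) cube([1118, 160, 65]);


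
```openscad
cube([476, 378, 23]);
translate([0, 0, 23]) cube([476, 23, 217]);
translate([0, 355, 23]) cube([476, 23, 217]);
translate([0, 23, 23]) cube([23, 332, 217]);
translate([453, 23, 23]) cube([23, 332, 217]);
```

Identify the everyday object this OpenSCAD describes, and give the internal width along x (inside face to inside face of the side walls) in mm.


An open box. The internal width is 430 mm.

A 476×378 base slab with four walls standing on it — an open box. The base is 476 mm wide and the walls are 23 mm thick, so the internal width is 476 − 2 × 23 = 430 mm.


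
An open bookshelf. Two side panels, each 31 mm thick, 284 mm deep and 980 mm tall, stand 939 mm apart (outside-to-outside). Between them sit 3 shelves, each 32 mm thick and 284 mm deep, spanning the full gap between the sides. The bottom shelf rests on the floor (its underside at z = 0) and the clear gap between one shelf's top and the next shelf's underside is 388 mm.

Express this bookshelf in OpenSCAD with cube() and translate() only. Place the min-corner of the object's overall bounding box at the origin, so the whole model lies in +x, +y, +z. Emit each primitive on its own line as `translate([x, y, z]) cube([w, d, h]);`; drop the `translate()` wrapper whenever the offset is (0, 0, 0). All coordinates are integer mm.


cube([31, 284, 980]);
translate([908, 0, 0]) cube([31, 284, 980]);
translate([31, 0, 0]) cube([877, 284, 32]);
translate([31, 0, 420]) cube([877, 284, 32]);
translate([31, 0, 840]) cube([877, 284, 32]);


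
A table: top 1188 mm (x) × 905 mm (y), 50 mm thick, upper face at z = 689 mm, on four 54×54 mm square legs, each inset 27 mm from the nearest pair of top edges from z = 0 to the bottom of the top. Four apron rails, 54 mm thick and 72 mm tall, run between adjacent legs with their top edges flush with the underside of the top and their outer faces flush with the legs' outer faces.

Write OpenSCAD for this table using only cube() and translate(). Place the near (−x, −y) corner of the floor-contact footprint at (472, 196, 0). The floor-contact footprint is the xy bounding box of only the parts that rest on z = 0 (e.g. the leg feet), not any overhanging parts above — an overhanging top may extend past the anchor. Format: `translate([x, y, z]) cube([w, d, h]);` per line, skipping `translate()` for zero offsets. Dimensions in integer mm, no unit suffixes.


translate([445, 169, 639]) cube([1188, 905, 50]);
translate([472, 196, 0]) cube([54, 54, 639]);
translate([1552, 196, 0]) cube([54, 54, 639]);
translate([472, 993, 0]) cube([54, 54, 639]);
translate([1552, 993, 0]) cube([54, 54, 639]);
translate([526, 196, 567]) cube([1026, 54, 72]);
translate([526, 993, 567]) cube([1026, 54, 72]);
translate([472, 250, 567]) cube([54, 743, 72]);
translate([1552, 250, 567]) cube([54, 743, 72]);


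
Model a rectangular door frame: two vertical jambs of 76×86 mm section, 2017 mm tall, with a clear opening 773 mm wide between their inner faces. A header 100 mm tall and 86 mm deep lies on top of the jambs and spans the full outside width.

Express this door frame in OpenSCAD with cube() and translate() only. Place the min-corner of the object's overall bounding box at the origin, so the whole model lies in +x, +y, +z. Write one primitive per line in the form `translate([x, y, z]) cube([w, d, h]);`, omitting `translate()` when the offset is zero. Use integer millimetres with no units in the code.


cube([76, 86, 2017]);
translate([849, 0, 0]) cube([76, 86, 2017]);
translate([0, 0, 2017]) cube([925, 86, 100]);


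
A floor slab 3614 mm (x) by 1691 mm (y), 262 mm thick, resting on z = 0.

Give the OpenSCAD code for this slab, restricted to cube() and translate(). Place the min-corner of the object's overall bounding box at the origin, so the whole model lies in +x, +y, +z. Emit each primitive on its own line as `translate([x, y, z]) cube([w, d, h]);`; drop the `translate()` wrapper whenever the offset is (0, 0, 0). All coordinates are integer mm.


cube([3614, 1691, 262]);


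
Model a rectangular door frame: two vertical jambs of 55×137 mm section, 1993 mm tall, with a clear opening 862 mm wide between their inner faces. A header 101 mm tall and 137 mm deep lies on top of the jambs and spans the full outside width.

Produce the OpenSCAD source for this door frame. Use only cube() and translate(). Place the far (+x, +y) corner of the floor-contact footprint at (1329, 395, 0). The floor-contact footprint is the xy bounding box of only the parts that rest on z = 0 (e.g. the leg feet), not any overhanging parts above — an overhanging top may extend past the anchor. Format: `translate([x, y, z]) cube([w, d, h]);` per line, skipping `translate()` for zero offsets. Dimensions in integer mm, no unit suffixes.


translate([357, 258, 0]) cube([55, 137, 1993]);
translate([1274, 258, 0]) cube([55, 137, 1993]);
translate([357, 258, 1993]) cube([972, 137, 101]);


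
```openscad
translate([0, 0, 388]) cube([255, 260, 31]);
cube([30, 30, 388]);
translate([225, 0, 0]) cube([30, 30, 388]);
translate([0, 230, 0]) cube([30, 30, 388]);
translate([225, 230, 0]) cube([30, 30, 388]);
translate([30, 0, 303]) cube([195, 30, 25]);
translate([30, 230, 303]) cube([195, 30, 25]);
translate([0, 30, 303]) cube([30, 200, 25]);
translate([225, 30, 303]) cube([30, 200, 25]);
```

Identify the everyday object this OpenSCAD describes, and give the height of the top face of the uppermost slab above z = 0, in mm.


A stool. The seat height is 419 mm.

A 255×260×31 slab at z = 388 on four corner posts — a stool. The seat top is 388 + 31 = 419 mm.


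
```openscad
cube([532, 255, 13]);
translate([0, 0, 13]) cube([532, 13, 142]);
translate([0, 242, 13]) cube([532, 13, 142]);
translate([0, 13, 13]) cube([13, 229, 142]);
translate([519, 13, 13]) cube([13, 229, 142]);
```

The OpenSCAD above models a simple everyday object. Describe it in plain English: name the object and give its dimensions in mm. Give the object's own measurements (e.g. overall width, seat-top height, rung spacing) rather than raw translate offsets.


An open-topped rectangular box: outside dimensions 532×255×155 mm, with a uniform wall and base thickness of 13 mm. The base is a full 532×255 slab on the floor; four walls sit on top of the base. The front and back walls (the −y and +y sides) span the full width; the two side walls fit between them.


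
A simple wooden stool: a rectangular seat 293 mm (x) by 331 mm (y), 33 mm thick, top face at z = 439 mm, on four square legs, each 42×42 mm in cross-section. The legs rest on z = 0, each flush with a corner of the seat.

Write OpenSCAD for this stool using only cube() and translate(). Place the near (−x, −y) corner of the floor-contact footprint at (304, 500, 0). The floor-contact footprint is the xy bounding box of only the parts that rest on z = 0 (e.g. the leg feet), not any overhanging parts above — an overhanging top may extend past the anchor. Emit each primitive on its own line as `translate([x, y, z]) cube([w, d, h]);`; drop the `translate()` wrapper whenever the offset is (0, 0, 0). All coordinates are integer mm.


// leg_h = 439 - 33 = 406
translate([304, 500, 406]) cube([293, 331, 33]);
translate([304, 500, 0]) cube([42, 42, 406]);
translate([555, 500, 0]) cube([42, 42, 406]);
translate([304, 789, 0]) cube([42, 42, 406]);
translate([555, 789, 0]) cube([42, 42, 406]);


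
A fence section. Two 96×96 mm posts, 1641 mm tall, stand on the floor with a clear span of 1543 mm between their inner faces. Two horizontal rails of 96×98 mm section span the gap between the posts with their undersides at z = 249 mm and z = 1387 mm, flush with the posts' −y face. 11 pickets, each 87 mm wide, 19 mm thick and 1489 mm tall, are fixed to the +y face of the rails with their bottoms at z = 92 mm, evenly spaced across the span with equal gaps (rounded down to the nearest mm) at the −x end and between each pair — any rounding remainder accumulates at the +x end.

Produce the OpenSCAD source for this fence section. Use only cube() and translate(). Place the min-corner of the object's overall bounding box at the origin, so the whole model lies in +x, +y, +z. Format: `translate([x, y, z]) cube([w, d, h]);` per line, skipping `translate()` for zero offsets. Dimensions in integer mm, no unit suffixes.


cube([96, 96, 1641]);
translate([1639, 0, 0]) cube([96, 96, 1641]);
translate([96, 0, 249]) cube([1543, 96, 98]);
translate([96, 0, 1387]) cube([1543, 96, 98]);
translate([144, 96, 92]) cube([87, 19, 1489]);
translate([279, 96, 92]) cube([87, 19, 1489]);
translate([414, 96, 92]) cube([87, 19, 1489]);
translate([549, 96, 92]) cube([87, 19, 1489]);
translate([684, 96, 92]) cube([87, 19, 1489]);
translate([819, 96, 92]) cube([87, 19, 1489]);
translate([954, 96, 92]) cube([87, 19, 1489]);
translate([1089, 96, 92]) cube([87, 19, 1489]);
translate([1224, 96, 92]) cube([87, 19, 1489]);
translate([1359, 96, 92]) cube([87, 19, 1489]);
translate([1494, 96, 92]) cube([87, 19, 1489]);


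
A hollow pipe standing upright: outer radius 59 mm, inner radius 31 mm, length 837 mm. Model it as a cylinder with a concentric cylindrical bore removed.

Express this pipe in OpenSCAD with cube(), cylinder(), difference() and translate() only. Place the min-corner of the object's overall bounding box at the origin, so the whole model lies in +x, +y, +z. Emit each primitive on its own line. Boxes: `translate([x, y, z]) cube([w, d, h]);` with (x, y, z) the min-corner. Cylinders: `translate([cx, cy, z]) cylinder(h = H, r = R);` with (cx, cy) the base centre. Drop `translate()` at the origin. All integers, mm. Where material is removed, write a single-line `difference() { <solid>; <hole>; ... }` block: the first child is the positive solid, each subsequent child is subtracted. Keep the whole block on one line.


difference() { translate([59, 59, 0]) cylinder(h = 837, r = 59); translate([59, 59, 0]) cylinder(h = 837, r = 31); }


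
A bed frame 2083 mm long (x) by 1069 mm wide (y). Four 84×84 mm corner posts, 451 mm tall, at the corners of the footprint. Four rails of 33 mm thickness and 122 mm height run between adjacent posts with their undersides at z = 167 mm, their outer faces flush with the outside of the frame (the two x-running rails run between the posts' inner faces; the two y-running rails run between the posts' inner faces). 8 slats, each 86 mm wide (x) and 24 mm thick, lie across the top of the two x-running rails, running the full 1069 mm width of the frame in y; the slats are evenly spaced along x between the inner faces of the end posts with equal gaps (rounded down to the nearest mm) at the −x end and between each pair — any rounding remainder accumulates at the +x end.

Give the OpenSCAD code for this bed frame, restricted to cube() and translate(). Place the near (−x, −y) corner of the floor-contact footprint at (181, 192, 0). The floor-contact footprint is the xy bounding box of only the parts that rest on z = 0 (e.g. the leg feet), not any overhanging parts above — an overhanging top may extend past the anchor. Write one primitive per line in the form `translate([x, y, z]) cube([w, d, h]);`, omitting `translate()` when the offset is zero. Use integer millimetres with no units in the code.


translate([181, 192, 0]) cube([84, 84, 451]);
translate([181, 1177, 0]) cube([84, 84, 451]);
translate([2180, 192, 0]) cube([84, 84, 451]);
translate([2180, 1177, 0]) cube([84, 84, 451]);
translate([265, 192, 167]) cube([1915, 33, 122]);
translate([265, 1228, 167]) cube([1915, 33, 122]);
translate([181, 276, 167]) cube([33, 901, 122]);
translate([2231, 276, 167]) cube([33, 901, 122]);
translate([401, 192, 289]) cube([86, 1069, 24]);
translate([623, 192, 289]) cube([86, 1069, 24]);
translate([845, 192, 289]) cube([86, 1069, 24]);
translate([1067, 192, 289]) cube([86, 1069, 24]);
translate([1289, 192, 289]) cube([86, 1069, 24]);
translate([1511, 192, 289]) cube([86, 1069, 24]);
translate([1733, 192, 289]) cube([86, 1069, 24]);
translate([1955, 192, 289]) cube([86, 1069, 24]);


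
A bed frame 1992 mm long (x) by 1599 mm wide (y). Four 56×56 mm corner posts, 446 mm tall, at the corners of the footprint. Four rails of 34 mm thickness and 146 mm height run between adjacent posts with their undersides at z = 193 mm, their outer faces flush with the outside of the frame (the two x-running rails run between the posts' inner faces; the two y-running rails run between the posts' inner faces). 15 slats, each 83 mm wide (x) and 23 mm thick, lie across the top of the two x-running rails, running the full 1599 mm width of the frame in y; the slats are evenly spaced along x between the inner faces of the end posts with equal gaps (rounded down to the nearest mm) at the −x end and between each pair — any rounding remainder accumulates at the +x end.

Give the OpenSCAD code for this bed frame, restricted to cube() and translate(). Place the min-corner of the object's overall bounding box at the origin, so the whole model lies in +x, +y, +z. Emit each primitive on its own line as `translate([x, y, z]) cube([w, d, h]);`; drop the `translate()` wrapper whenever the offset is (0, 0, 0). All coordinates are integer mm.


cube([56, 56, 446]);
translate([0, 1543, 0]) cube([56, 56, 446]);
translate([1936, 0, 0]) cube([56, 56, 446]);
translate([1936, 1543, 0]) cube([56, 56, 446]);
translate([56, 0, 193]) cube([1880, 34, 146]);
translate([56, 1565, 193]) cube([1880, 34, 146]);
translate([0, 56, 193]) cube([34, 1487, 146]);
translate([1958, 56, 193]) cube([34, 1487, 146]);
translate([95, 0, 339]) cube([83, 1599, 23]);
translate([217, 0, 339]) cube([83, 1599, 23]);
translate([339, 0, 339]) cube([83, 1599, 23]);
translate([461, 0, 339]) cube([83, 1599, 23]);
translate([583, 0, 339]) cube([83, 1599, 23]);
translate([705, 0, 339]) cube([83, 1599, 23]);
translate([827, 0, 339]) cube([83, 1599, 23]);
translate([949, 0, 339]) cube([83, 1599, 23]);
translate([1071, 0, 339]) cube([83, 1599, 23]);
translate([1193, 0, 339]) cube([83, 1599, 23]);
translate([1315, 0, 339]) cube([83, 1599, 23]);
translate([1437, 0, 339]) cube([83, 1599, 23]);
translate([1559, 0, 339]) cube([83, 1599, 23]);
translate([1681, 0, 339]) cube([83, 1599, 23]);
translate([1803, 0, 339]) cube([83, 1599, 23]);


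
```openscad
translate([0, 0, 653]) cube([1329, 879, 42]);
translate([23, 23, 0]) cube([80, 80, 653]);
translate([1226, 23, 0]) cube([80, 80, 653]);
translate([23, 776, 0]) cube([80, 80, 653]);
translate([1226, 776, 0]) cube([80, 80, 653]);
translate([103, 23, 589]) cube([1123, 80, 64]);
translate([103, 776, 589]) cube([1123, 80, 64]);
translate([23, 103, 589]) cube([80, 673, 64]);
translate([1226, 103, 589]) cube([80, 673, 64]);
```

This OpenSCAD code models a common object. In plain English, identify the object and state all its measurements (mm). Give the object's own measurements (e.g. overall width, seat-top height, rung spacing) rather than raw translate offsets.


A rectangular dining table. The top is 1329×879×42 mm with its upper surface at z = 695 mm. It stands on four 80×80 mm square legs, each inset 23 mm from the nearest pair of top edges, running from the floor to the underside of the top. Four apron rails, 80 mm thick and 64 mm tall, run between adjacent legs with their top edges flush with the underside of the top and their outer faces flush with the legs' outer faces.


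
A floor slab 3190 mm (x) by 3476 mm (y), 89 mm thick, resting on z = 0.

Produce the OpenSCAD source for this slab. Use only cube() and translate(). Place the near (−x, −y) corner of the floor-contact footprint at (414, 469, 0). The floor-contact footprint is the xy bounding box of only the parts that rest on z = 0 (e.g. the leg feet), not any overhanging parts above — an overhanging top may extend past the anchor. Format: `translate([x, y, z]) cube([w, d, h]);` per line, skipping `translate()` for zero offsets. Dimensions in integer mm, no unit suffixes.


translate([414, 469, 0]) cube([3190, 3476, 89]);


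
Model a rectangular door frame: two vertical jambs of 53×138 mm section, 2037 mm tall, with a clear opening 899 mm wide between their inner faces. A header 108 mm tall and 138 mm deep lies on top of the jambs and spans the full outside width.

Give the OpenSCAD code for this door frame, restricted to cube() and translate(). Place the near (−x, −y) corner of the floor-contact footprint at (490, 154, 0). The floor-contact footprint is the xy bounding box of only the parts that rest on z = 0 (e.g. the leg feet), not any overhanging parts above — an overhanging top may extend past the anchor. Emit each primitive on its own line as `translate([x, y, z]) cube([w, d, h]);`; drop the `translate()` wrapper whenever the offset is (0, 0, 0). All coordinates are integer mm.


translate([490, 154, 0]) cube([53, 138, 2037]);
translate([1442, 154, 0]) cube([53, 138, 2037]);
translate([490, 154, 2037]) cube([1005, 138, 108]);


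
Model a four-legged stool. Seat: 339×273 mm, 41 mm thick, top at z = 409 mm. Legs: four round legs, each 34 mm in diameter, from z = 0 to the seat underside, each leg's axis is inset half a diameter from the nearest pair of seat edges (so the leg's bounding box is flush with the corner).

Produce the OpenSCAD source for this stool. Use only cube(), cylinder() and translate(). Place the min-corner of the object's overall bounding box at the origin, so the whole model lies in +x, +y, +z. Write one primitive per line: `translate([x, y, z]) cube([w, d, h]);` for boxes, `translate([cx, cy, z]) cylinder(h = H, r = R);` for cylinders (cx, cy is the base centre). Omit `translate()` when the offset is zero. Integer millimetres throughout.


// leg_h = 409 - 41 = 368
translate([0, 0, 368]) cube([339, 273, 41]);
translate([17, 17, 0]) cylinder(h = 368, r = 17);
translate([322, 17, 0]) cylinder(h = 368, r = 17);
translate([17, 256, 0]) cylinder(h = 368, r = 17);
translate([322, 256, 0]) cylinder(h = 368, r = 17);


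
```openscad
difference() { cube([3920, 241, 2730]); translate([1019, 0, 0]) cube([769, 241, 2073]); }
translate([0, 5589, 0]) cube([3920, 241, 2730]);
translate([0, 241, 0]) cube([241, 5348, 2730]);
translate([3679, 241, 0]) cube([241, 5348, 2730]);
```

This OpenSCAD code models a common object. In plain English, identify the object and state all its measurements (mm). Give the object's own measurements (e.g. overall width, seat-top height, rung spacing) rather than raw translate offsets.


A single room: four walls, each 2730 mm tall and 241 mm thick, enclosing an outside footprint 3920×5830 mm (x × y), no floor or roof. The front and back walls (−y and +y sides) run the full x-width; the side walls fit between their inner faces. A door opening 769 mm wide and 2073 mm tall is cut through the front wall from the floor up, its −x edge 1019 mm from the wall's −x end.


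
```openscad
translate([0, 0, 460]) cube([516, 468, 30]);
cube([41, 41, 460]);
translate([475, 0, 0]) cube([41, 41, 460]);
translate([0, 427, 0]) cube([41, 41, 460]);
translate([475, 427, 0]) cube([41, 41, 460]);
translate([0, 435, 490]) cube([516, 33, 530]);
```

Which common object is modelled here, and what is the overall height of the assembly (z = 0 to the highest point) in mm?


A chair. The overall height is 1020 mm.

A slab on four corner posts with a tall panel at the back — a chair. The seat slab sits at z = 460 with thickness 30, and the 530 mm backrest starts at the seat top, so the overall height is 460 + 30 + 530 = 1020 mm.


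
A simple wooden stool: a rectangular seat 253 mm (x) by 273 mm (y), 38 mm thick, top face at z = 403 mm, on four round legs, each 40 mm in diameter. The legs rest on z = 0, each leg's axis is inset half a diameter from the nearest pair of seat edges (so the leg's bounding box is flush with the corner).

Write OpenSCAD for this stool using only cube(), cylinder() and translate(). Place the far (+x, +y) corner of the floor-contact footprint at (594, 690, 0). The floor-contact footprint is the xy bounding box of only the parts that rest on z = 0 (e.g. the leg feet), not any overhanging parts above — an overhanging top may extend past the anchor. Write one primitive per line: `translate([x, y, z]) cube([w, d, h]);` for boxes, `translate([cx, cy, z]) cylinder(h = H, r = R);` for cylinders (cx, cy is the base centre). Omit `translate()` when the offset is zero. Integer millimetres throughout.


// leg_h = 403 - 38 = 365
translate([341, 417, 365]) cube([253, 273, 38]);
translate([361, 437, 0]) cylinder(h = 365, r = 20);
translate([574, 437, 0]) cylinder(h = 365, r = 20);
translate([361, 670, 0]) cylinder(h = 365, r = 20);
translate([574, 670, 0]) cylinder(h = 365, r = 20);


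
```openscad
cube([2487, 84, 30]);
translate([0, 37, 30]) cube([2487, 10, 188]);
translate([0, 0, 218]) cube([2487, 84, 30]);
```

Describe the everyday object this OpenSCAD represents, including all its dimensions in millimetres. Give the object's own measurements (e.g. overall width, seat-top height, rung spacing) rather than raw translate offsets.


An I-beam lying along x, 2487 mm long. Overall section height 248 mm. Two flanges 84 mm wide (y) and 30 mm thick, one on the floor and one at the top; a web 10 mm thick runs between them, centred on the flange width.


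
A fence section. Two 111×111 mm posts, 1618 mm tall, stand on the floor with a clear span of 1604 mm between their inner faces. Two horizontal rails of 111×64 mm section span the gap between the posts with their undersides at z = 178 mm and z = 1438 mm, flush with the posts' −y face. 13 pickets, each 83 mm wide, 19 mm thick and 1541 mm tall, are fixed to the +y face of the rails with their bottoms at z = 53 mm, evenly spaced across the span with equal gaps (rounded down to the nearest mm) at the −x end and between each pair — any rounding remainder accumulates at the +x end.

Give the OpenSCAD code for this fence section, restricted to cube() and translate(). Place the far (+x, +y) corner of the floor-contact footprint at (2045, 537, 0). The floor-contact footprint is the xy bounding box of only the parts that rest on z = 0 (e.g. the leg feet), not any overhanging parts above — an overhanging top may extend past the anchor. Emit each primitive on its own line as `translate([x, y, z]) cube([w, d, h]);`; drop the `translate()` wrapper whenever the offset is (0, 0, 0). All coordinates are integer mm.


translate([219, 426, 0]) cube([111, 111, 1618]);
translate([1934, 426, 0]) cube([111, 111, 1618]);
translate([330, 426, 178]) cube([1604, 111, 64]);
translate([330, 426, 1438]) cube([1604, 111, 64]);
translate([367, 537, 53]) cube([83, 19, 1541]);
translate([487, 537, 53]) cube([83, 19, 1541]);
translate([607, 537, 53]) cube([83, 19, 1541]);
translate([727, 537, 53]) cube([83, 19, 1541]);
translate([847, 537, 53]) cube([83, 19, 1541]);
translate([967, 537, 53]) cube([83, 19, 1541]);
translate([1087, 537, 53]) cube([83, 19, 1541]);
translate([1207, 537, 53]) cube([83, 19, 1541]);
translate([1327, 537, 53]) cube([83, 19, 1541]);
translate([1447, 537, 53]) cube([83, 19, 1541]);
translate([1567, 537, 53]) cube([83, 19, 1541]);
translate([1687, 537, 53]) cube([83, 19, 1541]);
translate([1807, 537, 53]) cube([83, 19, 1541]);


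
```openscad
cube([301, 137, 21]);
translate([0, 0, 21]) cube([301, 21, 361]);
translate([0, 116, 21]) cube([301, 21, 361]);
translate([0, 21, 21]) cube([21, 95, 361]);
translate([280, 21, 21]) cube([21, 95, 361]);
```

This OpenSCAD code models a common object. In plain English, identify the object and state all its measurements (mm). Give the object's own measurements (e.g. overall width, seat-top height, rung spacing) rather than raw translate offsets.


An open-topped rectangular box: outside dimensions 301×137×382 mm, with a uniform wall and base thickness of 21 mm. The base is a full 301×137 slab on the floor; four walls sit on top of the base. The front and back walls (the −y and +y sides) span the full width; the two side walls fit between them.


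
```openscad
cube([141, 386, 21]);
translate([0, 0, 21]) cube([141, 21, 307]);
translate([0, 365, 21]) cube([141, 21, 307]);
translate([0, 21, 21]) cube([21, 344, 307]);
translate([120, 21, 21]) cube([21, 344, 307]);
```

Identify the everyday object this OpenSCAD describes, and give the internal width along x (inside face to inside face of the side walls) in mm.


An open box. The internal width is 99 mm.

A 141×386 base slab with four walls standing on it — an open box. The base is 141 mm wide and the walls are 21 mm thick, so the internal width is 141 − 2 × 21 = 99 mm.


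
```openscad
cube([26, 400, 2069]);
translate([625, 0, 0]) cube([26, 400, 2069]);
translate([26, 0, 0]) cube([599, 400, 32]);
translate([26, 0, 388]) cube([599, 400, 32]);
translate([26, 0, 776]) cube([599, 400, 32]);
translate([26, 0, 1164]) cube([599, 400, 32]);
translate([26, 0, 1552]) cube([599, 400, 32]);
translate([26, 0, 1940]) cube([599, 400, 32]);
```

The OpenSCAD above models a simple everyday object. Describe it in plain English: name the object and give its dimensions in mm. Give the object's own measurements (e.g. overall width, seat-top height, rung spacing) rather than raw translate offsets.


An open bookshelf. Two side panels, each 26 mm thick, 400 mm deep and 2069 mm tall, stand 651 mm apart (outside-to-outside). Between them sit 6 shelves, each 32 mm thick and 400 mm deep, spanning the full gap between the sides. The bottom shelf rests on the floor (its underside at z = 0) and the clear gap between one shelf's top and the next shelf's underside is 356 mm.


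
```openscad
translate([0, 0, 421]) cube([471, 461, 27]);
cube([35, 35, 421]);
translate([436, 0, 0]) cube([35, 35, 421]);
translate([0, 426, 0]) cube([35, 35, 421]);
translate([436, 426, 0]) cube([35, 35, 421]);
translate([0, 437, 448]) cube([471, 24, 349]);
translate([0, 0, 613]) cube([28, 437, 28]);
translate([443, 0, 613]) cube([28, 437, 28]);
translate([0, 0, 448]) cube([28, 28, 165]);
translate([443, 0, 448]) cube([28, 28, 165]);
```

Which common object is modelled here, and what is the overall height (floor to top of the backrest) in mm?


A chair. The overall height is 797 mm.

A slab on four corner posts with a tall panel at the back — a chair. The seat slab sits at z = 421 with thickness 27, and the 349 mm backrest starts at the seat top, so the overall height is 421 + 27 + 349 = 797 mm.


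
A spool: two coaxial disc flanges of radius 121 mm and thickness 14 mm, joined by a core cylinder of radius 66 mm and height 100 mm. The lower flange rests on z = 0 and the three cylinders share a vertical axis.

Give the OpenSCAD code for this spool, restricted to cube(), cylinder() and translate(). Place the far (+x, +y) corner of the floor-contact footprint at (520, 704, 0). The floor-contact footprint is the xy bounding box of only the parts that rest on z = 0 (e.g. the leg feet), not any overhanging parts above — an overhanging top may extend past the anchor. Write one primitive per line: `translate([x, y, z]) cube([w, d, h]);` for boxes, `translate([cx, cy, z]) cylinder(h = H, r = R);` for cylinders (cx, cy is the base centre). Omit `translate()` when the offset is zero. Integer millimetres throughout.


translate([399, 583, 0]) cylinder(h = 14, r = 121);
translate([399, 583, 14]) cylinder(h = 100, r = 66);
translate([399, 583, 114]) cylinder(h = 14, r = 121);


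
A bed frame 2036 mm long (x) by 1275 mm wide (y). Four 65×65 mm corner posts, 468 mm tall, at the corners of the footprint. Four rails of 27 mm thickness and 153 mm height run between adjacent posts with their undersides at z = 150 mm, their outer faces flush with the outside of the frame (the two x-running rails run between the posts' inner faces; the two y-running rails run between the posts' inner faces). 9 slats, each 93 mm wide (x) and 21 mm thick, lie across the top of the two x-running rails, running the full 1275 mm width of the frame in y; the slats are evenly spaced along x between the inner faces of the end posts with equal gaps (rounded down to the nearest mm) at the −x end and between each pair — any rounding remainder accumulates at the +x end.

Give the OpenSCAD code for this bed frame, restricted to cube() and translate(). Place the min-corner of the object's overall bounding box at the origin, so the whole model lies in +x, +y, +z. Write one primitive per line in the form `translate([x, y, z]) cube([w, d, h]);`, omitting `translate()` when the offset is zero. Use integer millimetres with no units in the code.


cube([65, 65, 468]);
translate([0, 1210, 0]) cube([65, 65, 468]);
translate([1971, 0, 0]) cube([65, 65, 468]);
translate([1971, 1210, 0]) cube([65, 65, 468]);
translate([65, 0, 150]) cube([1906, 27, 153]);
translate([65, 1248, 150]) cube([1906, 27, 153]);
translate([0, 65, 150]) cube([27, 1145, 153]);
translate([2009, 65, 150]) cube([27, 1145, 153]);
translate([171, 0, 303]) cube([93, 1275, 21]);
translate([370, 0, 303]) cube([93, 1275, 21]);
translate([569, 0, 303]) cube([93, 1275, 21]);
translate([768, 0, 303]) cube([93, 1275, 21]);
translate([967, 0, 303]) cube([93, 1275, 21]);
translate([1166, 0, 303]) cube([93, 1275, 21]);
translate([1365, 0, 303]) cube([93, 1275, 21]);
translate([1564, 0, 303]) cube([93, 1275, 21]);
translate([1763, 0, 303]) cube([93, 1275, 21]);


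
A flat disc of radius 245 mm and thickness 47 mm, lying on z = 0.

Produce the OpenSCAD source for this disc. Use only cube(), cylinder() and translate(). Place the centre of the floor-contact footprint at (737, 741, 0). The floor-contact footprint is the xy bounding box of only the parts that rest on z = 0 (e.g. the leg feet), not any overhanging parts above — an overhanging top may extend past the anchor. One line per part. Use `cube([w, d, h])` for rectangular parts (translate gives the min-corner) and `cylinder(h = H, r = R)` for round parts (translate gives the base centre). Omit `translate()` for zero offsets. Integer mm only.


translate([737, 741, 0]) cylinder(h = 47, r = 245);


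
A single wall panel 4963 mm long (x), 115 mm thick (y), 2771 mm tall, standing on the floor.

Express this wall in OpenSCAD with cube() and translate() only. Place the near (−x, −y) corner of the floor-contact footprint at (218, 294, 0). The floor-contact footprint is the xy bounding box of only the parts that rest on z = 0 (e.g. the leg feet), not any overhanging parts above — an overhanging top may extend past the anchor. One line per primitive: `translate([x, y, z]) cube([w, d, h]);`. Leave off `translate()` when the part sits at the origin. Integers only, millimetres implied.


translate([218, 294, 0]) cube([4963, 115, 2771]);


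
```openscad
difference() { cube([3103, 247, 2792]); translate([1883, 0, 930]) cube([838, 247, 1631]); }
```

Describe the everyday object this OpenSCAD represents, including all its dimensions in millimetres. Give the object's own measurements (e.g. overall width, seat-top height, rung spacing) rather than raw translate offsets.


A wall 3103 mm long (x), 247 mm thick (y), 2792 mm tall, with a rectangular window opening cut through it. The opening is 838 mm wide and 1631 mm tall; its sill is at z = 930 mm and its near (−x) edge is 1883 mm from the wall's −x end. The opening passes through the full wall thickness.


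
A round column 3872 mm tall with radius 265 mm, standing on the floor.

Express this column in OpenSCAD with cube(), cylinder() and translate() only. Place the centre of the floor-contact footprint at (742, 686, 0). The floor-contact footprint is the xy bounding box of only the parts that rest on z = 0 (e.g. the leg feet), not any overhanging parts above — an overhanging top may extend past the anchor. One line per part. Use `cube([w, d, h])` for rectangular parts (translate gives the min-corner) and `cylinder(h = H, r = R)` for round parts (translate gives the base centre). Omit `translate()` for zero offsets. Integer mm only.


translate([742, 686, 0]) cylinder(h = 3872, r = 265);


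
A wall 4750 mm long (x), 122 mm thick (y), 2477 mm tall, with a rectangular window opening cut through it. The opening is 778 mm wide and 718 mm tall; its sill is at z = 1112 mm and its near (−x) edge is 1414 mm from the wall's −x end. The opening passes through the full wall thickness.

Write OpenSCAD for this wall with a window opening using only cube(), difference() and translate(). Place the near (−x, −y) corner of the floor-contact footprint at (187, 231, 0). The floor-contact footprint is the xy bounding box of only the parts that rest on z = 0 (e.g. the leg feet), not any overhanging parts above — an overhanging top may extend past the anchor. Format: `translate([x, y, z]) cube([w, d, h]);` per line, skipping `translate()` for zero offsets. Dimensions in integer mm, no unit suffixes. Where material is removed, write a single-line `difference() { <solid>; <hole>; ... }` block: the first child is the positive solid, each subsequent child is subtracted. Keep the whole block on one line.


difference() { translate([187, 231, 0]) cube([4750, 122, 2477]); translate([1601, 231, 1112]) cube([778, 122, 718]); }


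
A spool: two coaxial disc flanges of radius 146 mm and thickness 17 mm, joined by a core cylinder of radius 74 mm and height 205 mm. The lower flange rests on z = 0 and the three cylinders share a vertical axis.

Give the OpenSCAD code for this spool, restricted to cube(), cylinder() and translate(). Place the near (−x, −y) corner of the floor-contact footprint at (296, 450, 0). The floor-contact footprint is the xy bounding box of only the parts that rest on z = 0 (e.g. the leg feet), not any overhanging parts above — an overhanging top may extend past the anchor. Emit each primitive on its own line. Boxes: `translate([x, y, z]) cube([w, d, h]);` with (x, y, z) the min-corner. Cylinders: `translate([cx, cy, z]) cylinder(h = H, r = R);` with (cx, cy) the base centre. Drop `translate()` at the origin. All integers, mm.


translate([442, 596, 0]) cylinder(h = 17, r = 146);
translate([442, 596, 17]) cylinder(h = 205, r = 74);
translate([442, 596, 222]) cylinder(h = 17, r = 146);


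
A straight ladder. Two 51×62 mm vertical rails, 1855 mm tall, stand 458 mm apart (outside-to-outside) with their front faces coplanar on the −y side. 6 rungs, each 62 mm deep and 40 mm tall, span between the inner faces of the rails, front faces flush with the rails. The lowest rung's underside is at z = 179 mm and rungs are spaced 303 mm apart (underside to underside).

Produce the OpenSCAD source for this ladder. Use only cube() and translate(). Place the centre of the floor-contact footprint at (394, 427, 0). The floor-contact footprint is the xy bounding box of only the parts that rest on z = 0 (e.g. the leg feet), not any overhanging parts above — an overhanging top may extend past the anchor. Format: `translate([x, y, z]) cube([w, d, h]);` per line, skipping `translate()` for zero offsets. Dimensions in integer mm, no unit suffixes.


translate([165, 396, 0]) cube([51, 62, 1855]);
translate([572, 396, 0]) cube([51, 62, 1855]);
translate([216, 396, 179]) cube([356, 62, 40]);
translate([216, 396, 482]) cube([356, 62, 40]);
translate([216, 396, 785]) cube([356, 62, 40]);
translate([216, 396, 1088]) cube([356, 62, 40]);
translate([216, 396, 1391]) cube([356, 62, 40]);
translate([216, 396, 1694]) cube([356, 62, 40]);


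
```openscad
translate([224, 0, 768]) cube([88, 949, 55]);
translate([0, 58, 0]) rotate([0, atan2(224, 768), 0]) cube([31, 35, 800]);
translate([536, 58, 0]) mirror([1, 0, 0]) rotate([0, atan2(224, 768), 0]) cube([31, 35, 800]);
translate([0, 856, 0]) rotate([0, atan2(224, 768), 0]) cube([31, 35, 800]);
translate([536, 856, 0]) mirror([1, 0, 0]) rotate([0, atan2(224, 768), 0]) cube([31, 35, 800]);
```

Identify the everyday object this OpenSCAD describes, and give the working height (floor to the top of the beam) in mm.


A sawhorse. The overall height is 823 mm.

A beam across two mirrored pairs of raked legs — a sawhorse. The beam's underside is at z = 768 (matching the legs' vertical rise in atan2(224, 768)) and the beam is 55 mm tall, so its top is at 768 + 55 = 823 mm. The raked legs top out at the beam's underside, so that is the highest point.
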